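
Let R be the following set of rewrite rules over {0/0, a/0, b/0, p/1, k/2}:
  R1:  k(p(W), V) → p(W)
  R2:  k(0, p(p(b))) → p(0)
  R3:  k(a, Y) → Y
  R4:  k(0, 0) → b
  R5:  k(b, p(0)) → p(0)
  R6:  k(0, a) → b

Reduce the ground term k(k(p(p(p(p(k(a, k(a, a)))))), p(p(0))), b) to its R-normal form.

p(p(p(p(a))))

1. k(k(p(p(p(p(k(a, k(a, a)))))), p(p(0))), b)  →  k(p(p(p(p(k(a, k(a, a)))))), b)   [R1 at 1]
2. k(p(p(p(p(k(a, k(a, a)))))), b)  →  p(p(p(p(k(a, k(a, a))))))   [R1 at ε]
3. p(p(p(p(k(a, k(a, a))))))  →  p(p(p(p(k(a, a)))))   [R3 at 1.1.1.1]
4. p(p(p(p(k(a, a)))))  →  p(p(p(p(a))))   [R3 at 1.1.1.1]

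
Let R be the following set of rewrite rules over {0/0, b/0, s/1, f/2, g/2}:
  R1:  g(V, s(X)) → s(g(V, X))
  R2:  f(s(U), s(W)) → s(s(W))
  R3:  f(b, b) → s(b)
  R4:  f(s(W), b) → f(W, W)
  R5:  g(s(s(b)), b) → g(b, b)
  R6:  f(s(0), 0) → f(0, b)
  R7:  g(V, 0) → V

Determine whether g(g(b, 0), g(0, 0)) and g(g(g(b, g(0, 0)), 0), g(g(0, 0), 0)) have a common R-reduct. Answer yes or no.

Reduce t₁ = g(g(b, 0), g(0, 0)):
1. g(g(b, 0), g(0, 0))  →  g(b, g(0, 0))   [R7 at 1]
2. g(b, g(0, 0))  →  g(b, 0)   [R7 at 2]
3. g(b, 0)  →  b   [R7 at ε]

Reduce t₂ = g(g(g(b, g(0, 0)), 0), g(g(0, 0), 0)):
1. g(g(g(b, g(0, 0)), 0), g(g(0, 0), 0))  →  g(g(b, g(0, 0)), g(g(0, 0), 0))   [R7 at 1]
2. g(g(b, g(0, 0)), g(g(0, 0), 0))  →  g(g(b, 0), g(g(0, 0), 0))   [R7 at 1.2]
3. g(g(b, 0), g(g(0, 0), 0))  →  g(b, g(g(0, 0), 0))   [R7 at 1]
4. g(b, g(g(0, 0), 0))  →  g(b, g(0, 0))   [R7 at 2]
5. g(b, g(0, 0))  →  g(b, 0)   [R7 at 2]
6. g(b, 0)  →  b   [R7 at ε]

yes — NF(t₁) = b, NF(t₂) = b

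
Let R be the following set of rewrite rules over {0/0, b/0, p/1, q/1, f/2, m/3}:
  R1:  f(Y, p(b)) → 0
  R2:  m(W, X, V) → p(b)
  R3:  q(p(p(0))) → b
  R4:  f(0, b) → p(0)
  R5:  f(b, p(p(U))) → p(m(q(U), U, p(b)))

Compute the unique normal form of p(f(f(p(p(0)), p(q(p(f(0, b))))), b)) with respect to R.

1. p(f(f(p(p(0)), p(q(p(f(0, b))))), b))  →  p(f(f(p(p(0)), p(q(p(p(0))))), b))   [R4 at 1.1.2.1.1.1]
2. p(f(f(p(p(0)), p(q(p(p(0))))), b))  →  p(f(f(p(p(0)), p(b)), b))   [R3 at 1.1.2.1]
3. p(f(f(p(p(0)), p(b)), b))  →  p(f(0, b))   [R1 at 1.1]
4. p(f(0, b))  →  p(p(0))   [R4 at 1]

p(p(0))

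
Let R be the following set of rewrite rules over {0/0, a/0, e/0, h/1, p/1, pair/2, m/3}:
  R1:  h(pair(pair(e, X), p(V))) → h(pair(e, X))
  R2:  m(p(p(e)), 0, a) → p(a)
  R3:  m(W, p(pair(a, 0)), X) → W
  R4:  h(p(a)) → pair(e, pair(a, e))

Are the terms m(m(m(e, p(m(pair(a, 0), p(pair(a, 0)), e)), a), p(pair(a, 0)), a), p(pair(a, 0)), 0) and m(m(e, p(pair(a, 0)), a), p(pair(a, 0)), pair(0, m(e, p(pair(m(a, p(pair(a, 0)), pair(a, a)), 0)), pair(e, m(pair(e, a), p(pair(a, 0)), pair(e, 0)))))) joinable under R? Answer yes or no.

yes — NF(t₁) = e, NF(t₂) = e

Reduce t₁ = m(m(m(e, p(m(pair(a, 0), p(pair(a, 0)), e)), a), p(pair(a, 0)), a), p(pair(a, 0)), 0):
1. m(m(m(e, p(m(pair(a, 0), p(pair(a, 0)), e)), a), p(pair(a, 0)), a), p(pair(a, 0)), 0)  →  m(m(e, p(m(pair(a, 0), p(pair(a, 0)), e)), a), p(pair(a, 0)), a)   [R3 at ε]
2. m(m(e, p(m(pair(a, 0), p(pair(a, 0)), e)), a), p(pair(a, 0)), a)  →  m(e, p(m(pair(a, 0), p(pair(a, 0)), e)), a)   [R3 at ε]
3. m(e, p(m(pair(a, 0), p(pair(a, 0)), e)), a)  →  m(e, p(pair(a, 0)), a)   [R3 at 2.1]
4. m(e, p(pair(a, 0)), a)  →  e   [R3 at ε]

Reduce t₂ = m(m(e, p(pair(a, 0)), a), p(pair(a, 0)), pair(0, m(e, p(pair(m(a, p(pair(a, 0)), pair(a, a)), 0)), pair(e, m(pair(e, a), p(pair(a, 0)), pair(e, 0)))))):
1. m(m(e, p(pair(a, 0)), a), p(pair(a, 0)), pair(0, m(e, p(pair(m(a, p(pair(a, 0)), pair(a, a)), 0)), pair(e, m(pair(e, a), p(pair(a, 0)), pair(e, 0))))))  →  m(e, p(pair(a, 0)), a)   [R3 at ε]
2. m(e, p(pair(a, 0)), a)  →  e   [R3 at ε]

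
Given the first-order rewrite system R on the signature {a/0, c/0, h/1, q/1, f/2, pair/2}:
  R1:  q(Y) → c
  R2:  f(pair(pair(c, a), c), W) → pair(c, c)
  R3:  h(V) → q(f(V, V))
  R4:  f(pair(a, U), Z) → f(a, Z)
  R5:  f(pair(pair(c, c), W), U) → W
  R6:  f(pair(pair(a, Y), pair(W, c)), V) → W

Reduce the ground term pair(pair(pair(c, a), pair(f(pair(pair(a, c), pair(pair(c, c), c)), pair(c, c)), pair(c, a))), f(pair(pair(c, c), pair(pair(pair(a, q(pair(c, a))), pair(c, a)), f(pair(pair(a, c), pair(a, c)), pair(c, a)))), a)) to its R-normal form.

pair(pair(pair(c, a), pair(pair(c, c), pair(c, a))), pair(pair(pair(a, c), pair(c, a)), a))

1. pair(pair(pair(c, a), pair(f(pair(pair(a, c), pair(pair(c, c), c)), pair(c, c)), pair(c, a))), f(pair(pair(c, c), pair(pair(pair(a, q(pair(c, a))), pair(c, a)), f(pair(pair(a, c), pair(a, c)), pair(c, a)))), a))  →  pair(pair(pair(c, a), pair(pair(c, c), pair(c, a))), f(pair(pair(c, c), pair(pair(pair(a, q(pair(c, a))), pair(c, a)), f(pair(pair(a, c), pair(a, c)), pair(c, a)))), a))   [R6 at 1.2.1]
2. pair(pair(pair(c, a), pair(pair(c, c), pair(c, a))), f(pair(pair(c, c), pair(pair(pair(a, q(pair(c, a))), pair(c, a)), f(pair(pair(a, c), pair(a, c)), pair(c, a)))), a))  →  pair(pair(pair(c, a), pair(pair(c, c), pair(c, a))), pair(pair(pair(a, q(pair(c, a))), pair(c, a)), f(pair(pair(a, c), pair(a, c)), pair(c, a))))   [R5 at 2]
3. pair(pair(pair(c, a), pair(pair(c, c), pair(c, a))), pair(pair(pair(a, q(pair(c, a))), pair(c, a)), f(pair(pair(a, c), pair(a, c)), pair(c, a))))  →  pair(pair(pair(c, a), pair(pair(c, c), pair(c, a))), pair(pair(pair(a, c), pair(c, a)), f(pair(pair(a, c), pair(a, c)), pair(c, a))))   [R1 at 2.1.1.2]
4. pair(pair(pair(c, a), pair(pair(c, c), pair(c, a))), pair(pair(pair(a, c), pair(c, a)), f(pair(pair(a, c), pair(a, c)), pair(c, a))))  →  pair(pair(pair(c, a), pair(pair(c, c), pair(c, a))), pair(pair(pair(a, c), pair(c, a)), a))   [R6 at 2.2]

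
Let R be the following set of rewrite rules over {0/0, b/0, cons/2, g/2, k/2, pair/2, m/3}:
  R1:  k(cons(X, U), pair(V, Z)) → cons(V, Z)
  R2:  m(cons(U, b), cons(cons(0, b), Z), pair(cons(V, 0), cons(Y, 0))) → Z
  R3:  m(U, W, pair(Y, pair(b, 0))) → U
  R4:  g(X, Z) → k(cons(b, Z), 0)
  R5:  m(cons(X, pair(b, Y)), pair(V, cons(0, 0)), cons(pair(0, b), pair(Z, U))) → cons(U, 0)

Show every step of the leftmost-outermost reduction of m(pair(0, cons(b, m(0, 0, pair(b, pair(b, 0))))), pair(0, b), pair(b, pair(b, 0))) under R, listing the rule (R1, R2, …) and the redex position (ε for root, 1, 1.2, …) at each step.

1. m(pair(0, cons(b, m(0, 0, pair(b, pair(b, 0))))), pair(0, b), pair(b, pair(b, 0)))  →  pair(0, cons(b, m(0, 0, pair(b, pair(b, 0)))))   [R3 at ε]
2. pair(0, cons(b, m(0, 0, pair(b, pair(b, 0)))))  →  pair(0, cons(b, 0))   [R3 at 2.2]

pair(0, cons(b, 0))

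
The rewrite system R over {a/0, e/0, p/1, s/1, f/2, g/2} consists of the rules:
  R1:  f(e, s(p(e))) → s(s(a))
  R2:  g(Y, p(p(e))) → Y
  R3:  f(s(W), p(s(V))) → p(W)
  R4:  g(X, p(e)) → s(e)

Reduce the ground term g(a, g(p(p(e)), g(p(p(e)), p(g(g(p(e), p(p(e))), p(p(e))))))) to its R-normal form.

a

1. g(a, g(p(p(e)), g(p(p(e)), p(g(g(p(e), p(p(e))), p(p(e)))))))  →  g(a, g(p(p(e)), g(p(p(e)), p(g(p(e), p(p(e)))))))   [R2 at 2.2.2.1]
2. g(a, g(p(p(e)), g(p(p(e)), p(g(p(e), p(p(e)))))))  →  g(a, g(p(p(e)), g(p(p(e)), p(p(e)))))   [R2 at 2.2.2.1]
3. g(a, g(p(p(e)), g(p(p(e)), p(p(e)))))  →  g(a, g(p(p(e)), p(p(e))))   [R2 at 2.2]
4. g(a, g(p(p(e)), p(p(e))))  →  g(a, p(p(e)))   [R2 at 2]
5. g(a, p(p(e)))  →  a   [R2 at ε]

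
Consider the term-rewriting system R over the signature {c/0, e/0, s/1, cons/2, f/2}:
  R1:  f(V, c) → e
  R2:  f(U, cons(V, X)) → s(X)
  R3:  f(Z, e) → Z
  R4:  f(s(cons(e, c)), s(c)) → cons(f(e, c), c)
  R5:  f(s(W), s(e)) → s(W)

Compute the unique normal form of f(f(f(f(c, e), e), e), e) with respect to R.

c

1. f(f(f(f(c, e), e), e), e)  →  f(f(f(c, e), e), e)   [R3 at ε]
2. f(f(f(c, e), e), e)  →  f(f(c, e), e)   [R3 at ε]
3. f(f(c, e), e)  →  f(c, e)   [R3 at ε]
4. f(c, e)  →  c   [R3 at ε]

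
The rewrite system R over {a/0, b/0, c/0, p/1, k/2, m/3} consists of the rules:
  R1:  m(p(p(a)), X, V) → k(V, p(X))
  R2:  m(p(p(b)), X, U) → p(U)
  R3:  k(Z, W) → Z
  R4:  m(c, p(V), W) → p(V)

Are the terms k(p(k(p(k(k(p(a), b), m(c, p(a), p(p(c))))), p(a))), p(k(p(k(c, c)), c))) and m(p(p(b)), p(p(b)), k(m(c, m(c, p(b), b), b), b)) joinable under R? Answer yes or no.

Reduce t₁ = k(p(k(p(k(k(p(a), b), m(c, p(a), p(p(c))))), p(a))), p(k(p(k(c, c)), c))):
1. k(p(k(p(k(k(p(a), b), m(c, p(a), p(p(c))))), p(a))), p(k(p(k(c, c)), c)))  →  p(k(p(k(k(p(a), b), m(c, p(a), p(p(c))))), p(a)))   [R3 at ε]
2. p(k(p(k(k(p(a), b), m(c, p(a), p(p(c))))), p(a)))  →  p(p(k(k(p(a), b), m(c, p(a), p(p(c))))))   [R3 at 1]
3. p(p(k(k(p(a), b), m(c, p(a), p(p(c))))))  →  p(p(k(p(a), b)))   [R3 at 1.1]
4. p(p(k(p(a), b)))  →  p(p(p(a)))   [R3 at 1.1]

Reduce t₂ = m(p(p(b)), p(p(b)), k(m(c, m(c, p(b), b), b), b)):
1. m(p(p(b)), p(p(b)), k(m(c, m(c, p(b), b), b), b))  →  p(k(m(c, m(c, p(b), b), b), b))   [R2 at ε]
2. p(k(m(c, m(c, p(b), b), b), b))  →  p(m(c, m(c, p(b), b), b))   [R3 at 1]
3. p(m(c, m(c, p(b), b), b))  →  p(m(c, p(b), b))   [R4 at 1.2]
4. p(m(c, p(b), b))  →  p(p(b))   [R4 at 1]

no — NF(t₁) = p(p(p(a))), NF(t₂) = p(p(b))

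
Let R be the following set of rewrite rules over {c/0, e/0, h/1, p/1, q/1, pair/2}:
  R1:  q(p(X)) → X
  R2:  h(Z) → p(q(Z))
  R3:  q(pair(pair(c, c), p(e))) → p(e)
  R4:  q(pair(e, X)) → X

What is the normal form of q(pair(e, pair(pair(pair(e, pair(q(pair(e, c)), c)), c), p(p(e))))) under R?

pair(pair(pair(e, pair(c, c)), c), p(p(e)))

1. q(pair(e, pair(pair(pair(e, pair(q(pair(e, c)), c)), c), p(p(e)))))  →  pair(pair(pair(e, pair(q(pair(e, c)), c)), c), p(p(e)))   [R4 at ε]
2. pair(pair(pair(e, pair(q(pair(e, c)), c)), c), p(p(e)))  →  pair(pair(pair(e, pair(c, c)), c), p(p(e)))   [R4 at 1.1.2.1]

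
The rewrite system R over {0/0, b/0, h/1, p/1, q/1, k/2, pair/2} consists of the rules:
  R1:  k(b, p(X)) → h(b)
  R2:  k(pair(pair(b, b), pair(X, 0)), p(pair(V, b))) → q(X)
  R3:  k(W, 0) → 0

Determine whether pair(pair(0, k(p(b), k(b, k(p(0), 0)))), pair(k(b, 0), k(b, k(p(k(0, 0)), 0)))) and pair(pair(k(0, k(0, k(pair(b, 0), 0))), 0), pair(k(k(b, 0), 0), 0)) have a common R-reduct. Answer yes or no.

Reduce t₁ = pair(pair(0, k(p(b), k(b, k(p(0), 0)))), pair(k(b, 0), k(b, k(p(k(0, 0)), 0)))):
1. pair(pair(0, k(p(b), k(b, k(p(0), 0)))), pair(k(b, 0), k(b, k(p(k(0, 0)), 0))))  →  pair(pair(0, k(p(b), k(b, 0))), pair(k(b, 0), k(b, k(p(k(0, 0)), 0))))   [R3 at 1.2.2.2]
2. pair(pair(0, k(p(b), k(b, 0))), pair(k(b, 0), k(b, k(p(k(0, 0)), 0))))  →  pair(pair(0, k(p(b), 0)), pair(k(b, 0), k(b, k(p(k(0, 0)), 0))))   [R3 at 1.2.2]
3. pair(pair(0, k(p(b), 0)), pair(k(b, 0), k(b, k(p(k(0, 0)), 0))))  →  pair(pair(0, 0), pair(k(b, 0), k(b, k(p(k(0, 0)), 0))))   [R3 at 1.2]
4. pair(pair(0, 0), pair(k(b, 0), k(b, k(p(k(0, 0)), 0))))  →  pair(pair(0, 0), pair(0, k(b, k(p(k(0, 0)), 0))))   [R3 at 2.1]
5. pair(pair(0, 0), pair(0, k(b, k(p(k(0, 0)), 0))))  →  pair(pair(0, 0), pair(0, k(b, 0)))   [R3 at 2.2.2]
6. pair(pair(0, 0), pair(0, k(b, 0)))  →  pair(pair(0, 0), pair(0, 0))   [R3 at 2.2]

Reduce t₂ = pair(pair(k(0, k(0, k(pair(b, 0), 0))), 0), pair(k(k(b, 0), 0), 0)):
1. pair(pair(k(0, k(0, k(pair(b, 0), 0))), 0), pair(k(k(b, 0), 0), 0))  →  pair(pair(k(0, k(0, 0)), 0), pair(k(k(b, 0), 0), 0))   [R3 at 1.1.2.2]
2. pair(pair(k(0, k(0, 0)), 0), pair(k(k(b, 0), 0), 0))  →  pair(pair(k(0, 0), 0), pair(k(k(b, 0), 0), 0))   [R3 at 1.1.2]
3. pair(pair(k(0, 0), 0), pair(k(k(b, 0), 0), 0))  →  pair(pair(0, 0), pair(k(k(b, 0), 0), 0))   [R3 at 1.1]
4. pair(pair(0, 0), pair(k(k(b, 0), 0), 0))  →  pair(pair(0, 0), pair(0, 0))   [R3 at 2.1]

yes — NF(t₁) = pair(pair(0, 0), pair(0, 0)), NF(t₂) = pair(pair(0, 0), pair(0, 0))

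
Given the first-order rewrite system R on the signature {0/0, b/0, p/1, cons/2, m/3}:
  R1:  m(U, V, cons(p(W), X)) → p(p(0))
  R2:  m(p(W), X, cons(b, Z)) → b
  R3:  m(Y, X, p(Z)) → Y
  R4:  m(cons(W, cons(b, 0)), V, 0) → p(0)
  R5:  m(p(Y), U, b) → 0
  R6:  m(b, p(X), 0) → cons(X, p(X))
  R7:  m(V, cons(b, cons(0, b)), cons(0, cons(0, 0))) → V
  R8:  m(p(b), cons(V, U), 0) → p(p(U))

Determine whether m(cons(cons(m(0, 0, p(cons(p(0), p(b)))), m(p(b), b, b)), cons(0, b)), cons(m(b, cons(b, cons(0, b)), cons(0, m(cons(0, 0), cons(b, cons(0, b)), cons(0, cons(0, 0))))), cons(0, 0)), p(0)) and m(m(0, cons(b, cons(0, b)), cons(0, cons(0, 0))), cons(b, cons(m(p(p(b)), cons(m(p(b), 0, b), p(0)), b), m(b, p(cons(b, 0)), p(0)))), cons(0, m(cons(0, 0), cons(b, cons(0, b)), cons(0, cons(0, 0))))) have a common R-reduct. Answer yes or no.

Reduce t₁ = m(cons(cons(m(0, 0, p(cons(p(0), p(b)))), m(p(b), b, b)), cons(0, b)), cons(m(b, cons(b, cons(0, b)), cons(0, m(cons(0, 0), cons(b, cons(0, b)), cons(0, cons(0, 0))))), cons(0, 0)), p(0)):
1. m(cons(cons(m(0, 0, p(cons(p(0), p(b)))), m(p(b), b, b)), cons(0, b)), cons(m(b, cons(b, cons(0, b)), cons(0, m(cons(0, 0), cons(b, cons(0, b)), cons(0, cons(0, 0))))), cons(0, 0)), p(0))  →  cons(cons(m(0, 0, p(cons(p(0), p(b)))), m(p(b), b, b)), cons(0, b))   [R3 at ε]
2. cons(cons(m(0, 0, p(cons(p(0), p(b)))), m(p(b), b, b)), cons(0, b))  →  cons(cons(0, m(p(b), b, b)), cons(0, b))   [R3 at 1.1]
3. cons(cons(0, m(p(b), b, b)), cons(0, b))  →  cons(cons(0, 0), cons(0, b))   [R5 at 1.2]

Reduce t₂ = m(m(0, cons(b, cons(0, b)), cons(0, cons(0, 0))), cons(b, cons(m(p(p(b)), cons(m(p(b), 0, b), p(0)), b), m(b, p(cons(b, 0)), p(0)))), cons(0, m(cons(0, 0), cons(b, cons(0, b)), cons(0, cons(0, 0))))):
1. m(m(0, cons(b, cons(0, b)), cons(0, cons(0, 0))), cons(b, cons(m(p(p(b)), cons(m(p(b), 0, b), p(0)), b), m(b, p(cons(b, 0)), p(0)))), cons(0, m(cons(0, 0), cons(b, cons(0, b)), cons(0, cons(0, 0)))))  →  m(0, cons(b, cons(m(p(p(b)), cons(m(p(b), 0, b), p(0)), b), m(b, p(cons(b, 0)), p(0)))), cons(0, m(cons(0, 0), cons(b, cons(0, b)), cons(0, cons(0, 0)))))   [R7 at 1]
2. m(0, cons(b, cons(m(p(p(b)), cons(m(p(b), 0, b), p(0)), b), m(b, p(cons(b, 0)), p(0)))), cons(0, m(cons(0, 0), cons(b, cons(0, b)), cons(0, cons(0, 0)))))  →  m(0, cons(b, cons(0, m(b, p(cons(b, 0)), p(0)))), cons(0, m(cons(0, 0), cons(b, cons(0, b)), cons(0, cons(0, 0)))))   [R5 at 2.2.1]
3. m(0, cons(b, cons(0, m(b, p(cons(b, 0)), p(0)))), cons(0, m(cons(0, 0), cons(b, cons(0, b)), cons(0, cons(0, 0)))))  →  m(0, cons(b, cons(0, b)), cons(0, m(cons(0, 0), cons(b, cons(0, b)), cons(0, cons(0, 0)))))   [R3 at 2.2.2]
4. m(0, cons(b, cons(0, b)), cons(0, m(cons(0, 0), cons(b, cons(0, b)), cons(0, cons(0, 0)))))  →  m(0, cons(b, cons(0, b)), cons(0, cons(0, 0)))   [R7 at 3.2]
5. m(0, cons(b, cons(0, b)), cons(0, cons(0, 0)))  →  0   [R7 at ε]

no — NF(t₁) = cons(cons(0, 0), cons(0, b)), NF(t₂) = 0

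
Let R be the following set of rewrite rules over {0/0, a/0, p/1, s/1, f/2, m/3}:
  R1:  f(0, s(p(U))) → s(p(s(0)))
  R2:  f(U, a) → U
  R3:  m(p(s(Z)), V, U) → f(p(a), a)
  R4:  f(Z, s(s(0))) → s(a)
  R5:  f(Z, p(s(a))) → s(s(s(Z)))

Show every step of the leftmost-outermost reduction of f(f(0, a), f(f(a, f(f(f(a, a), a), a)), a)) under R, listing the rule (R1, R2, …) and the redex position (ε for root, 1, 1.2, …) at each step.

0

1. f(f(0, a), f(f(a, f(f(f(a, a), a), a)), a))  →  f(0, f(f(a, f(f(f(a, a), a), a)), a))   [R2 at 1]
2. f(0, f(f(a, f(f(f(a, a), a), a)), a))  →  f(0, f(a, f(f(f(a, a), a), a)))   [R2 at 2]
3. f(0, f(a, f(f(f(a, a), a), a)))  →  f(0, f(a, f(f(a, a), a)))   [R2 at 2.2]
4. f(0, f(a, f(f(a, a), a)))  →  f(0, f(a, f(a, a)))   [R2 at 2.2]
5. f(0, f(a, f(a, a)))  →  f(0, f(a, a))   [R2 at 2.2]
6. f(0, f(a, a))  →  f(0, a)   [R2 at 2]
7. f(0, a)  →  0   [R2 at ε]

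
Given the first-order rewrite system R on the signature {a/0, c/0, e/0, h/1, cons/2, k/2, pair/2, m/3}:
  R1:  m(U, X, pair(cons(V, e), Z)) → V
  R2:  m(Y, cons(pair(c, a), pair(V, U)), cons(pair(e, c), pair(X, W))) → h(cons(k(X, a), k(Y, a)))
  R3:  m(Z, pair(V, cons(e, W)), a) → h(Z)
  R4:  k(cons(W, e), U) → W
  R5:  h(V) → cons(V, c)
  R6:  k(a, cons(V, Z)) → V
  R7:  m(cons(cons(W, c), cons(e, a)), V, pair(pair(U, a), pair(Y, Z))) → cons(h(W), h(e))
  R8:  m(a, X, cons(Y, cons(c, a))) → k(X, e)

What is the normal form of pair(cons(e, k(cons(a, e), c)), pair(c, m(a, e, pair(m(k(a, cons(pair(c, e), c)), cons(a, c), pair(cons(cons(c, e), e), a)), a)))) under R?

1. pair(cons(e, k(cons(a, e), c)), pair(c, m(a, e, pair(m(k(a, cons(pair(c, e), c)), cons(a, c), pair(cons(cons(c, e), e), a)), a))))  →  pair(cons(e, a), pair(c, m(a, e, pair(m(k(a, cons(pair(c, e), c)), cons(a, c), pair(cons(cons(c, e), e), a)), a))))   [R4 at 1.2]
2. pair(cons(e, a), pair(c, m(a, e, pair(m(k(a, cons(pair(c, e), c)), cons(a, c), pair(cons(cons(c, e), e), a)), a))))  →  pair(cons(e, a), pair(c, m(a, e, pair(cons(c, e), a))))   [R1 at 2.2.3.1]
3. pair(cons(e, a), pair(c, m(a, e, pair(cons(c, e), a))))  →  pair(cons(e, a), pair(c, c))   [R1 at 2.2]

pair(cons(e, a), pair(c, c))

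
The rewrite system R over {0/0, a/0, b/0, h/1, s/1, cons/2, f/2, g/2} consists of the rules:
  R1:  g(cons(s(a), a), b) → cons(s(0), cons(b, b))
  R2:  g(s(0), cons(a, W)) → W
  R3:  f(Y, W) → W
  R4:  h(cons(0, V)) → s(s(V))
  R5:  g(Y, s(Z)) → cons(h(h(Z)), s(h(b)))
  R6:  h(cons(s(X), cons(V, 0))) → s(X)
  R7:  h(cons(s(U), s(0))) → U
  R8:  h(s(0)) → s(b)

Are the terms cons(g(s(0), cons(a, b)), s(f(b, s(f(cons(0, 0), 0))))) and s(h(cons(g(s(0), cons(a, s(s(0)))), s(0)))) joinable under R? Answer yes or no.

no — NF(t₁) = cons(b, s(s(0))), NF(t₂) = s(s(0))

Reduce t₁ = cons(g(s(0), cons(a, b)), s(f(b, s(f(cons(0, 0), 0))))):
1. cons(g(s(0), cons(a, b)), s(f(b, s(f(cons(0, 0), 0)))))  →  cons(b, s(f(b, s(f(cons(0, 0), 0)))))   [R2 at 1]
2. cons(b, s(f(b, s(f(cons(0, 0), 0)))))  →  cons(b, s(s(f(cons(0, 0), 0))))   [R3 at 2.1]
3. cons(b, s(s(f(cons(0, 0), 0))))  →  cons(b, s(s(0)))   [R3 at 2.1.1]

Reduce t₂ = s(h(cons(g(s(0), cons(a, s(s(0)))), s(0)))):
1. s(h(cons(g(s(0), cons(a, s(s(0)))), s(0))))  →  s(h(cons(s(s(0)), s(0))))   [R2 at 1.1.1]
2. s(h(cons(s(s(0)), s(0))))  →  s(s(0))   [R7 at 1]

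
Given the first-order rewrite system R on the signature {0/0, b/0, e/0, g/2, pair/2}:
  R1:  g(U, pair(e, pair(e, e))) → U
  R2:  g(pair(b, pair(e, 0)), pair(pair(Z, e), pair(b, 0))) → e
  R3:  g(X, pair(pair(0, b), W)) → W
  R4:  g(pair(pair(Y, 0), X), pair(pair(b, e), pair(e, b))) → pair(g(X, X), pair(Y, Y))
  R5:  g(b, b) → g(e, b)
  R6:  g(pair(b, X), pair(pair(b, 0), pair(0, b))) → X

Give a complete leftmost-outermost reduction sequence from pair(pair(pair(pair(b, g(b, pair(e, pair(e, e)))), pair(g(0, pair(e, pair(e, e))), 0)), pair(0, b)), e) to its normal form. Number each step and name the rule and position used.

pair(pair(pair(pair(b, b), pair(0, 0)), pair(0, b)), e)

1. pair(pair(pair(pair(b, g(b, pair(e, pair(e, e)))), pair(g(0, pair(e, pair(e, e))), 0)), pair(0, b)), e)  →  pair(pair(pair(pair(b, b), pair(g(0, pair(e, pair(e, e))), 0)), pair(0, b)), e)   [R1 at 1.1.1.2]
2. pair(pair(pair(pair(b, b), pair(g(0, pair(e, pair(e, e))), 0)), pair(0, b)), e)  →  pair(pair(pair(pair(b, b), pair(0, 0)), pair(0, b)), e)   [R1 at 1.1.2.1]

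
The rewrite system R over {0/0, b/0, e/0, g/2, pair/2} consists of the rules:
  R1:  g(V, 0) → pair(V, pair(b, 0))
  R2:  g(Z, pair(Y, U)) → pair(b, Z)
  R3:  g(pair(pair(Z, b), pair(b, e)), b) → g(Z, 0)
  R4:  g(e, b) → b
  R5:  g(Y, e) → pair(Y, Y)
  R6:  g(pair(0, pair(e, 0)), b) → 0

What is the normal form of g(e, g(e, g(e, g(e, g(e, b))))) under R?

1. g(e, g(e, g(e, g(e, g(e, b)))))  →  g(e, g(e, g(e, g(e, b))))   [R4 at 2.2.2.2]
2. g(e, g(e, g(e, g(e, b))))  →  g(e, g(e, g(e, b)))   [R4 at 2.2.2]
3. g(e, g(e, g(e, b)))  →  g(e, g(e, b))   [R4 at 2.2]
4. g(e, g(e, b))  →  g(e, b)   [R4 at 2]
5. g(e, b)  →  b   [R4 at ε]

b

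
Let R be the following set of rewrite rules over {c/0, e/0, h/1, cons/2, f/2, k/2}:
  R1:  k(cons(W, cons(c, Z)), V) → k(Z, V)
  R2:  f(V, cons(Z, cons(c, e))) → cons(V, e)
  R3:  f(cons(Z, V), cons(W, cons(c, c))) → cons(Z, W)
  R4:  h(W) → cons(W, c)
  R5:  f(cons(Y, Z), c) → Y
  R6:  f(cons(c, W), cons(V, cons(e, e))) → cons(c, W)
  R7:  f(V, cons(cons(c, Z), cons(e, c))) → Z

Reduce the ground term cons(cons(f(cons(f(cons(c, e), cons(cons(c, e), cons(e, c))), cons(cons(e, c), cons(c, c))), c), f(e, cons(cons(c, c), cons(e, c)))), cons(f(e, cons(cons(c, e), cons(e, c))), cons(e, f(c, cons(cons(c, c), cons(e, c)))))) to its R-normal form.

cons(cons(e, c), cons(e, cons(e, c)))

1. cons(cons(f(cons(f(cons(c, e), cons(cons(c, e), cons(e, c))), cons(cons(e, c), cons(c, c))), c), f(e, cons(cons(c, c), cons(e, c)))), cons(f(e, cons(cons(c, e), cons(e, c))), cons(e, f(c, cons(cons(c, c), cons(e, c))))))  →  cons(cons(f(cons(c, e), cons(cons(c, e), cons(e, c))), f(e, cons(cons(c, c), cons(e, c)))), cons(f(e, cons(cons(c, e), cons(e, c))), cons(e, f(c, cons(cons(c, c), cons(e, c))))))   [R5 at 1.1]
2. cons(cons(f(cons(c, e), cons(cons(c, e), cons(e, c))), f(e, cons(cons(c, c), cons(e, c)))), cons(f(e, cons(cons(c, e), cons(e, c))), cons(e, f(c, cons(cons(c, c), cons(e, c))))))  →  cons(cons(e, f(e, cons(cons(c, c), cons(e, c)))), cons(f(e, cons(cons(c, e), cons(e, c))), cons(e, f(c, cons(cons(c, c), cons(e, c))))))   [R7 at 1.1]
3. cons(cons(e, f(e, cons(cons(c, c), cons(e, c)))), cons(f(e, cons(cons(c, e), cons(e, c))), cons(e, f(c, cons(cons(c, c), cons(e, c))))))  →  cons(cons(e, c), cons(f(e, cons(cons(c, e), cons(e, c))), cons(e, f(c, cons(cons(c, c), cons(e, c))))))   [R7 at 1.2]
4. cons(cons(e, c), cons(f(e, cons(cons(c, e), cons(e, c))), cons(e, f(c, cons(cons(c, c), cons(e, c))))))  →  cons(cons(e, c), cons(e, cons(e, f(c, cons(cons(c, c), cons(e, c))))))   [R7 at 2.1]
5. cons(cons(e, c), cons(e, cons(e, f(c, cons(cons(c, c), cons(e, c))))))  →  cons(cons(e, c), cons(e, cons(e, c)))   [R7 at 2.2.2]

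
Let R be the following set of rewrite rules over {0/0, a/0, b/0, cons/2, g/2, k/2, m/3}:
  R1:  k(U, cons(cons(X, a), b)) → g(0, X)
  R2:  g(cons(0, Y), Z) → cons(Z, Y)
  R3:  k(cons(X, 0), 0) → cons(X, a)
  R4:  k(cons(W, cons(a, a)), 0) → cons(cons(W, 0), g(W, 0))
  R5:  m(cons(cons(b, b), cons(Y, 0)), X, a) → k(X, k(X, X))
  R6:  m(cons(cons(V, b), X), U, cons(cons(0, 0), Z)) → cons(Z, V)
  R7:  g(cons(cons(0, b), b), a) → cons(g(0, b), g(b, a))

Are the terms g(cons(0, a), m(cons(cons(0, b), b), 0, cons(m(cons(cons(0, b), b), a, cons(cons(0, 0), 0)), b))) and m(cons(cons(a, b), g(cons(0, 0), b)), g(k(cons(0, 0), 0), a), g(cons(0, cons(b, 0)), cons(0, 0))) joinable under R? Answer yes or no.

Reduce t₁ = g(cons(0, a), m(cons(cons(0, b), b), 0, cons(m(cons(cons(0, b), b), a, cons(cons(0, 0), 0)), b))):
1. g(cons(0, a), m(cons(cons(0, b), b), 0, cons(m(cons(cons(0, b), b), a, cons(cons(0, 0), 0)), b)))  →  cons(m(cons(cons(0, b), b), 0, cons(m(cons(cons(0, b), b), a, cons(cons(0, 0), 0)), b)), a)   [R2 at ε]
2. cons(m(cons(cons(0, b), b), 0, cons(m(cons(cons(0, b), b), a, cons(cons(0, 0), 0)), b)), a)  →  cons(m(cons(cons(0, b), b), 0, cons(cons(0, 0), b)), a)   [R6 at 1.3.1]
3. cons(m(cons(cons(0, b), b), 0, cons(cons(0, 0), b)), a)  →  cons(cons(b, 0), a)   [R6 at 1]

Reduce t₂ = m(cons(cons(a, b), g(cons(0, 0), b)), g(k(cons(0, 0), 0), a), g(cons(0, cons(b, 0)), cons(0, 0))):
1. m(cons(cons(a, b), g(cons(0, 0), b)), g(k(cons(0, 0), 0), a), g(cons(0, cons(b, 0)), cons(0, 0)))  →  m(cons(cons(a, b), cons(b, 0)), g(k(cons(0, 0), 0), a), g(cons(0, cons(b, 0)), cons(0, 0)))   [R2 at 1.2]
2. m(cons(cons(a, b), cons(b, 0)), g(k(cons(0, 0), 0), a), g(cons(0, cons(b, 0)), cons(0, 0)))  →  m(cons(cons(a, b), cons(b, 0)), g(cons(0, a), a), g(cons(0, cons(b, 0)), cons(0, 0)))   [R3 at 2.1]
3. m(cons(cons(a, b), cons(b, 0)), g(cons(0, a), a), g(cons(0, cons(b, 0)), cons(0, 0)))  →  m(cons(cons(a, b), cons(b, 0)), cons(a, a), g(cons(0, cons(b, 0)), cons(0, 0)))   [R2 at 2]
4. m(cons(cons(a, b), cons(b, 0)), cons(a, a), g(cons(0, cons(b, 0)), cons(0, 0)))  →  m(cons(cons(a, b), cons(b, 0)), cons(a, a), cons(cons(0, 0), cons(b, 0)))   [R2 at 3]
5. m(cons(cons(a, b), cons(b, 0)), cons(a, a), cons(cons(0, 0), cons(b, 0)))  →  cons(cons(b, 0), a)   [R6 at ε]

yes — NF(t₁) = cons(cons(b, 0), a), NF(t₂) = cons(cons(b, 0), a)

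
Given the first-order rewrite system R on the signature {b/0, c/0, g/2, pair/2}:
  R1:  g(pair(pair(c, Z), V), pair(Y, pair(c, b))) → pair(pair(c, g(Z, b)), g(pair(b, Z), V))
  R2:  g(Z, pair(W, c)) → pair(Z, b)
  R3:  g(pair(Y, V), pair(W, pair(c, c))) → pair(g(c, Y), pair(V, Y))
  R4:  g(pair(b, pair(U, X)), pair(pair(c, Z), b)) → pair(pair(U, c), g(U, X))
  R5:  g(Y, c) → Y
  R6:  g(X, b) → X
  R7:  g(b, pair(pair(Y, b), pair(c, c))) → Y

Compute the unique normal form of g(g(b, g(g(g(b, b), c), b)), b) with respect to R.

1. g(g(b, g(g(g(b, b), c), b)), b)  →  g(b, g(g(g(b, b), c), b))   [R6 at ε]
2. g(b, g(g(g(b, b), c), b))  →  g(b, g(g(b, b), c))   [R6 at 2]
3. g(b, g(g(b, b), c))  →  g(b, g(b, b))   [R5 at 2]
4. g(b, g(b, b))  →  g(b, b)   [R6 at 2]
5. g(b, b)  →  b   [R6 at ε]

b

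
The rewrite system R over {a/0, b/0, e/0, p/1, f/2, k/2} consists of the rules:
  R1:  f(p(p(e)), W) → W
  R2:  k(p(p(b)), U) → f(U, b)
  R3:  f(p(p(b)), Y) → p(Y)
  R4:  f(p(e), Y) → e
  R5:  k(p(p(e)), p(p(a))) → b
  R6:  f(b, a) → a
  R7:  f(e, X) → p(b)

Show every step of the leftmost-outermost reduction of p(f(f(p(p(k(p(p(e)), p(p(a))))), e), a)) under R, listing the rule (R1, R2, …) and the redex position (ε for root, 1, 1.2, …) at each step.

p(e)

1. p(f(f(p(p(k(p(p(e)), p(p(a))))), e), a))  →  p(f(f(p(p(b)), e), a))   [R5 at 1.1.1.1.1]
2. p(f(f(p(p(b)), e), a))  →  p(f(p(e), a))   [R3 at 1.1]
3. p(f(p(e), a))  →  p(e)   [R4 at 1]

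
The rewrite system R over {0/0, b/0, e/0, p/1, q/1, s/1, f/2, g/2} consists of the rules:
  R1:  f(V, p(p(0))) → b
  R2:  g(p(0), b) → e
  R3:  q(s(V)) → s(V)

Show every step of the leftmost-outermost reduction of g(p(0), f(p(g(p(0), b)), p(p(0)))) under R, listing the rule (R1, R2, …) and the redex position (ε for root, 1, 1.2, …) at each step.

e

1. g(p(0), f(p(g(p(0), b)), p(p(0))))  →  g(p(0), b)   [R1 at 2]
2. g(p(0), b)  →  e   [R2 at ε]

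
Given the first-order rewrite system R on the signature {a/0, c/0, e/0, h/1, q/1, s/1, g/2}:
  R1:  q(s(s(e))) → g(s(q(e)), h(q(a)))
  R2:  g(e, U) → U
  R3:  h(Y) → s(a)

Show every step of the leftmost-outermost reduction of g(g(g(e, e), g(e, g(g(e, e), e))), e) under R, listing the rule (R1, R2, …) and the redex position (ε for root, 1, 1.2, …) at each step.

e

1. g(g(g(e, e), g(e, g(g(e, e), e))), e)  →  g(g(e, g(e, g(g(e, e), e))), e)   [R2 at 1.1]
2. g(g(e, g(e, g(g(e, e), e))), e)  →  g(g(e, g(g(e, e), e)), e)   [R2 at 1]
3. g(g(e, g(g(e, e), e)), e)  →  g(g(g(e, e), e), e)   [R2 at 1]
4. g(g(g(e, e), e), e)  →  g(g(e, e), e)   [R2 at 1.1]
5. g(g(e, e), e)  →  g(e, e)   [R2 at 1]
6. g(e, e)  →  e   [R2 at ε]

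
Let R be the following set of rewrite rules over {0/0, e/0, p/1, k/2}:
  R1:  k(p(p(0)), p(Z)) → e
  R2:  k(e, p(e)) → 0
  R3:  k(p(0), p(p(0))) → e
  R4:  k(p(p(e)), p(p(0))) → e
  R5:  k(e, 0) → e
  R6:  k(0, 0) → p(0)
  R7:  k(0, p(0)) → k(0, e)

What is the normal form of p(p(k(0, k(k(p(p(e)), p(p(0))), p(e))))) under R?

1. p(p(k(0, k(k(p(p(e)), p(p(0))), p(e)))))  →  p(p(k(0, k(e, p(e)))))   [R4 at 1.1.2.1]
2. p(p(k(0, k(e, p(e)))))  →  p(p(k(0, 0)))   [R2 at 1.1.2]
3. p(p(k(0, 0)))  →  p(p(p(0)))   [R6 at 1.1]

p(p(p(0)))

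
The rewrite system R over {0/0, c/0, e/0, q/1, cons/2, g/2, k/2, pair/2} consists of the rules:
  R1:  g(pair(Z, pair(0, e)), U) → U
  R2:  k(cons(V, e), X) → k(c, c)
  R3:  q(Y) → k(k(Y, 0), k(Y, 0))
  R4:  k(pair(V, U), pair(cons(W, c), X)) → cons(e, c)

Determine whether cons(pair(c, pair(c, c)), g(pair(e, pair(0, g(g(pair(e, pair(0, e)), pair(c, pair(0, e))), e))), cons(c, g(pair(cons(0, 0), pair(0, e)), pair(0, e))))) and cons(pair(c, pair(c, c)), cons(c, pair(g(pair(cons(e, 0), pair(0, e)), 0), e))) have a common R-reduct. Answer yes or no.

Reduce t₁ = cons(pair(c, pair(c, c)), g(pair(e, pair(0, g(g(pair(e, pair(0, e)), pair(c, pair(0, e))), e))), cons(c, g(pair(cons(0, 0), pair(0, e)), pair(0, e))))):
1. cons(pair(c, pair(c, c)), g(pair(e, pair(0, g(g(pair(e, pair(0, e)), pair(c, pair(0, e))), e))), cons(c, g(pair(cons(0, 0), pair(0, e)), pair(0, e)))))  →  cons(pair(c, pair(c, c)), g(pair(e, pair(0, g(pair(c, pair(0, e)), e))), cons(c, g(pair(cons(0, 0), pair(0, e)), pair(0, e)))))   [R1 at 2.1.2.2.1]
2. cons(pair(c, pair(c, c)), g(pair(e, pair(0, g(pair(c, pair(0, e)), e))), cons(c, g(pair(cons(0, 0), pair(0, e)), pair(0, e)))))  →  cons(pair(c, pair(c, c)), g(pair(e, pair(0, e)), cons(c, g(pair(cons(0, 0), pair(0, e)), pair(0, e)))))   [R1 at 2.1.2.2]
3. cons(pair(c, pair(c, c)), g(pair(e, pair(0, e)), cons(c, g(pair(cons(0, 0), pair(0, e)), pair(0, e)))))  →  cons(pair(c, pair(c, c)), cons(c, g(pair(cons(0, 0), pair(0, e)), pair(0, e))))   [R1 at 2]
4. cons(pair(c, pair(c, c)), cons(c, g(pair(cons(0, 0), pair(0, e)), pair(0, e))))  →  cons(pair(c, pair(c, c)), cons(c, pair(0, e)))   [R1 at 2.2]

Reduce t₂ = cons(pair(c, pair(c, c)), cons(c, pair(g(pair(cons(e, 0), pair(0, e)), 0), e))):
1. cons(pair(c, pair(c, c)), cons(c, pair(g(pair(cons(e, 0), pair(0, e)), 0), e)))  →  cons(pair(c, pair(c, c)), cons(c, pair(0, e)))   [R1 at 2.2.1]

yes — NF(t₁) = cons(pair(c, pair(c, c)), cons(c, pair(0, e))), NF(t₂) = cons(pair(c, pair(c, c)), cons(c, pair(0, e)))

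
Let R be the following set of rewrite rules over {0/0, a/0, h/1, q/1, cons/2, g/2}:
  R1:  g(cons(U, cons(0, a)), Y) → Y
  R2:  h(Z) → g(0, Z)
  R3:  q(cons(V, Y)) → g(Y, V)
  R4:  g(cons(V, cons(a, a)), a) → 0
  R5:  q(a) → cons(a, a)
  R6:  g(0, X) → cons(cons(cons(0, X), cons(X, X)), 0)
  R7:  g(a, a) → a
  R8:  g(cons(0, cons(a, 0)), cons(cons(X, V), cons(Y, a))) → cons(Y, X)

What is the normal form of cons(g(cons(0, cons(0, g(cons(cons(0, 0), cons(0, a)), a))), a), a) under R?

cons(a, a)

1. cons(g(cons(0, cons(0, g(cons(cons(0, 0), cons(0, a)), a))), a), a)  →  cons(g(cons(0, cons(0, a)), a), a)   [R1 at 1.1.2.2]
2. cons(g(cons(0, cons(0, a)), a), a)  →  cons(a, a)   [R1 at 1]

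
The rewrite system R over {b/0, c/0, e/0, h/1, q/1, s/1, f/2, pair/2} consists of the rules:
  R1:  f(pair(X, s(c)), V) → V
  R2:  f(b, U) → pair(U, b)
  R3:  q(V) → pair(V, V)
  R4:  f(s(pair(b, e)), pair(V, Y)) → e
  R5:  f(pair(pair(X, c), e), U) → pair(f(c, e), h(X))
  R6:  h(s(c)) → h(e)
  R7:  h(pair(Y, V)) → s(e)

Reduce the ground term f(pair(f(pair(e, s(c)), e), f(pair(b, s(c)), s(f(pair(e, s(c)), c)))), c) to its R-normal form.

1. f(pair(f(pair(e, s(c)), e), f(pair(b, s(c)), s(f(pair(e, s(c)), c)))), c)  →  f(pair(e, f(pair(b, s(c)), s(f(pair(e, s(c)), c)))), c)   [R1 at 1.1]
2. f(pair(e, f(pair(b, s(c)), s(f(pair(e, s(c)), c)))), c)  →  f(pair(e, s(f(pair(e, s(c)), c))), c)   [R1 at 1.2]
3. f(pair(e, s(f(pair(e, s(c)), c))), c)  →  f(pair(e, s(c)), c)   [R1 at 1.2.1]
4. f(pair(e, s(c)), c)  →  c   [R1 at ε]

c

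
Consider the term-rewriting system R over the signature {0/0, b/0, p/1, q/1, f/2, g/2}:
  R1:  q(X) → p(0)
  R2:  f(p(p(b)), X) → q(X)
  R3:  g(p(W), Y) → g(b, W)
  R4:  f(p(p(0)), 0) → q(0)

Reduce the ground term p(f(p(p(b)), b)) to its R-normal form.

p(p(0))

1. p(f(p(p(b)), b))  →  p(q(b))   [R2 at 1]
2. p(q(b))  →  p(p(0))   [R1 at 1]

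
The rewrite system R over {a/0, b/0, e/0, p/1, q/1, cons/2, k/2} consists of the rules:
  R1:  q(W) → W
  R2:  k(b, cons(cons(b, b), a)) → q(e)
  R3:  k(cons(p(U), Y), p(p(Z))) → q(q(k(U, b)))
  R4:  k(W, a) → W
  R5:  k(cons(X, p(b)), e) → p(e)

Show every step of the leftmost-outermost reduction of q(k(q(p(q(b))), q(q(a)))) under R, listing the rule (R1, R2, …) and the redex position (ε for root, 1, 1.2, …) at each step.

1. q(k(q(p(q(b))), q(q(a))))  →  k(q(p(q(b))), q(q(a)))   [R1 at ε]
2. k(q(p(q(b))), q(q(a)))  →  k(p(q(b)), q(q(a)))   [R1 at 1]
3. k(p(q(b)), q(q(a)))  →  k(p(b), q(q(a)))   [R1 at 1.1]
4. k(p(b), q(q(a)))  →  k(p(b), q(a))   [R1 at 2]
5. k(p(b), q(a))  →  k(p(b), a)   [R1 at 2]
6. k(p(b), a)  →  p(b)   [R4 at ε]

p(b)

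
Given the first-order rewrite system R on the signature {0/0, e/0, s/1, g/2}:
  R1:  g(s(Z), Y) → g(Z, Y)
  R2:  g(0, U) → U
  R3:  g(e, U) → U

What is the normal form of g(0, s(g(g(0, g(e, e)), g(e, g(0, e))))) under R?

1. g(0, s(g(g(0, g(e, e)), g(e, g(0, e)))))  →  s(g(g(0, g(e, e)), g(e, g(0, e))))   [R2 at ε]
2. s(g(g(0, g(e, e)), g(e, g(0, e))))  →  s(g(g(e, e), g(e, g(0, e))))   [R2 at 1.1]
3. s(g(g(e, e), g(e, g(0, e))))  →  s(g(e, g(e, g(0, e))))   [R3 at 1.1]
4. s(g(e, g(e, g(0, e))))  →  s(g(e, g(0, e)))   [R3 at 1]
5. s(g(e, g(0, e)))  →  s(g(0, e))   [R3 at 1]
6. s(g(0, e))  →  s(e)   [R2 at 1]

s(e)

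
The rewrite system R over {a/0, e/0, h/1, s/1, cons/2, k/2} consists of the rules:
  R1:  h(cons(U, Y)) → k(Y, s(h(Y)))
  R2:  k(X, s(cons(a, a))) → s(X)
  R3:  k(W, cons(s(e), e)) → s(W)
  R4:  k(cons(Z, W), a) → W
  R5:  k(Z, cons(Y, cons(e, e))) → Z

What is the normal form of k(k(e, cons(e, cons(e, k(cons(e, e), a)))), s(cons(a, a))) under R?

s(e)

1. k(k(e, cons(e, cons(e, k(cons(e, e), a)))), s(cons(a, a)))  →  s(k(e, cons(e, cons(e, k(cons(e, e), a)))))   [R2 at ε]
2. s(k(e, cons(e, cons(e, k(cons(e, e), a)))))  →  s(k(e, cons(e, cons(e, e))))   [R4 at 1.2.2.2]
3. s(k(e, cons(e, cons(e, e))))  →  s(e)   [R5 at 1]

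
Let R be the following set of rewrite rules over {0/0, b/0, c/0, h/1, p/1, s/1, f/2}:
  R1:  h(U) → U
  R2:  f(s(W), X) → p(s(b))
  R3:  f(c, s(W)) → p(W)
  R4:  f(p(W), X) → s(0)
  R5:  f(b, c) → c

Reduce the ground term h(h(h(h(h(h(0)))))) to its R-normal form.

0

1. h(h(h(h(h(h(0))))))  →  h(h(h(h(h(0)))))   [R1 at ε]
2. h(h(h(h(h(0)))))  →  h(h(h(h(0))))   [R1 at ε]
3. h(h(h(h(0))))  →  h(h(h(0)))   [R1 at ε]
4. h(h(h(0)))  →  h(h(0))   [R1 at ε]
5. h(h(0))  →  h(0)   [R1 at ε]
6. h(0)  →  0   [R1 at ε]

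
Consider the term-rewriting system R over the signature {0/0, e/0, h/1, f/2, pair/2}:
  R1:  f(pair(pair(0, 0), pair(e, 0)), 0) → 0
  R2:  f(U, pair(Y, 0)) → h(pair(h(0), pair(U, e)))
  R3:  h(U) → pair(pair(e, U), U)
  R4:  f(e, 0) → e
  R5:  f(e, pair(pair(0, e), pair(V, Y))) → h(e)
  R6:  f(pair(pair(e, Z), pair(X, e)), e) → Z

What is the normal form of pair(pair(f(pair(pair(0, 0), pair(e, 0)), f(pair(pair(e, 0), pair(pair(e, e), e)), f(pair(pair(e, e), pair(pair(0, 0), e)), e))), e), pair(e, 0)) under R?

1. pair(pair(f(pair(pair(0, 0), pair(e, 0)), f(pair(pair(e, 0), pair(pair(e, e), e)), f(pair(pair(e, e), pair(pair(0, 0), e)), e))), e), pair(e, 0))  →  pair(pair(f(pair(pair(0, 0), pair(e, 0)), f(pair(pair(e, 0), pair(pair(e, e), e)), e)), e), pair(e, 0))   [R6 at 1.1.2.2]
2. pair(pair(f(pair(pair(0, 0), pair(e, 0)), f(pair(pair(e, 0), pair(pair(e, e), e)), e)), e), pair(e, 0))  →  pair(pair(f(pair(pair(0, 0), pair(e, 0)), 0), e), pair(e, 0))   [R6 at 1.1.2]
3. pair(pair(f(pair(pair(0, 0), pair(e, 0)), 0), e), pair(e, 0))  →  pair(pair(0, e), pair(e, 0))   [R1 at 1.1]

pair(pair(0, e), pair(e, 0))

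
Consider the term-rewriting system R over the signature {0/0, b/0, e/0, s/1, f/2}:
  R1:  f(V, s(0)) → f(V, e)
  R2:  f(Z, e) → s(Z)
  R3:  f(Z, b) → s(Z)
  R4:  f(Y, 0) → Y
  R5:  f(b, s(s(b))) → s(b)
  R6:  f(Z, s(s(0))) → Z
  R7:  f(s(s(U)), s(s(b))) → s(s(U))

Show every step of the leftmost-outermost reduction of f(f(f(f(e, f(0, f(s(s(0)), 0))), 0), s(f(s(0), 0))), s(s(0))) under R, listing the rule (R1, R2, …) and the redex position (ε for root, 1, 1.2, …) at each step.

e

1. f(f(f(f(e, f(0, f(s(s(0)), 0))), 0), s(f(s(0), 0))), s(s(0)))  →  f(f(f(e, f(0, f(s(s(0)), 0))), 0), s(f(s(0), 0)))   [R6 at ε]
2. f(f(f(e, f(0, f(s(s(0)), 0))), 0), s(f(s(0), 0)))  →  f(f(e, f(0, f(s(s(0)), 0))), s(f(s(0), 0)))   [R4 at 1]
3. f(f(e, f(0, f(s(s(0)), 0))), s(f(s(0), 0)))  →  f(f(e, f(0, s(s(0)))), s(f(s(0), 0)))   [R4 at 1.2.2]
4. f(f(e, f(0, s(s(0)))), s(f(s(0), 0)))  →  f(f(e, 0), s(f(s(0), 0)))   [R6 at 1.2]
5. f(f(e, 0), s(f(s(0), 0)))  →  f(e, s(f(s(0), 0)))   [R4 at 1]
6. f(e, s(f(s(0), 0)))  →  f(e, s(s(0)))   [R4 at 2.1]
7. f(e, s(s(0)))  →  e   [R6 at ε]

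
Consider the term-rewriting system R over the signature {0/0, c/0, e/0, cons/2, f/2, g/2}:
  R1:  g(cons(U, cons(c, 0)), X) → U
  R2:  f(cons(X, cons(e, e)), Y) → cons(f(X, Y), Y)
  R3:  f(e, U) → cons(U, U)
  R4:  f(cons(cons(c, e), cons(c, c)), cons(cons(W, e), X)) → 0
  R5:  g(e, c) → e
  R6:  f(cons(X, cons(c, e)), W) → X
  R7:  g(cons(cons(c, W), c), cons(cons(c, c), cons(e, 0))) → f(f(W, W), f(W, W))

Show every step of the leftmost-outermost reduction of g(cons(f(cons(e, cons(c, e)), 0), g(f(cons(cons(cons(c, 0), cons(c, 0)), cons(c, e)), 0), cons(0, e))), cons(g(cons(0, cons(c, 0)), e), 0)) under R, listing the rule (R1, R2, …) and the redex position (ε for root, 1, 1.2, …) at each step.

1. g(cons(f(cons(e, cons(c, e)), 0), g(f(cons(cons(cons(c, 0), cons(c, 0)), cons(c, e)), 0), cons(0, e))), cons(g(cons(0, cons(c, 0)), e), 0))  →  g(cons(e, g(f(cons(cons(cons(c, 0), cons(c, 0)), cons(c, e)), 0), cons(0, e))), cons(g(cons(0, cons(c, 0)), e), 0))   [R6 at 1.1]
2. g(cons(e, g(f(cons(cons(cons(c, 0), cons(c, 0)), cons(c, e)), 0), cons(0, e))), cons(g(cons(0, cons(c, 0)), e), 0))  →  g(cons(e, g(cons(cons(c, 0), cons(c, 0)), cons(0, e))), cons(g(cons(0, cons(c, 0)), e), 0))   [R6 at 1.2.1]
3. g(cons(e, g(cons(cons(c, 0), cons(c, 0)), cons(0, e))), cons(g(cons(0, cons(c, 0)), e), 0))  →  g(cons(e, cons(c, 0)), cons(g(cons(0, cons(c, 0)), e), 0))   [R1 at 1.2]
4. g(cons(e, cons(c, 0)), cons(g(cons(0, cons(c, 0)), e), 0))  →  e   [R1 at ε]

e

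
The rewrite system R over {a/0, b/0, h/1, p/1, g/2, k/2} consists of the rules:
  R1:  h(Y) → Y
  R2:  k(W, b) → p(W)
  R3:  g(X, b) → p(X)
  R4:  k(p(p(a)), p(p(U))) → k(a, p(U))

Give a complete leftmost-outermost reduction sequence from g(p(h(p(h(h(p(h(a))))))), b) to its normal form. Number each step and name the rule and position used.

p(p(p(p(a))))

1. g(p(h(p(h(h(p(h(a))))))), b)  →  p(p(h(p(h(h(p(h(a))))))))   [R3 at ε]
2. p(p(h(p(h(h(p(h(a))))))))  →  p(p(p(h(h(p(h(a)))))))   [R1 at 1.1]
3. p(p(p(h(h(p(h(a)))))))  →  p(p(p(h(p(h(a))))))   [R1 at 1.1.1]
4. p(p(p(h(p(h(a))))))  →  p(p(p(p(h(a)))))   [R1 at 1.1.1]
5. p(p(p(p(h(a)))))  →  p(p(p(p(a))))   [R1 at 1.1.1.1]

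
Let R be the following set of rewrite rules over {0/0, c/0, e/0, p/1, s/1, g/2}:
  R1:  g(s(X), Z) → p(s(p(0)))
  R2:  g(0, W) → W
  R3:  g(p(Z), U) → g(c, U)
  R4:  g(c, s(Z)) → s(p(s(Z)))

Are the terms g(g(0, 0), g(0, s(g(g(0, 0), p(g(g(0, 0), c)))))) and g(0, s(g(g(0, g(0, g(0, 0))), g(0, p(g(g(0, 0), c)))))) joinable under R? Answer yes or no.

yes — NF(t₁) = s(p(c)), NF(t₂) = s(p(c))

Reduce t₁ = g(g(0, 0), g(0, s(g(g(0, 0), p(g(g(0, 0), c)))))):
1. g(g(0, 0), g(0, s(g(g(0, 0), p(g(g(0, 0), c))))))  →  g(0, g(0, s(g(g(0, 0), p(g(g(0, 0), c))))))   [R2 at 1]
2. g(0, g(0, s(g(g(0, 0), p(g(g(0, 0), c))))))  →  g(0, s(g(g(0, 0), p(g(g(0, 0), c)))))   [R2 at ε]
3. g(0, s(g(g(0, 0), p(g(g(0, 0), c)))))  →  s(g(g(0, 0), p(g(g(0, 0), c))))   [R2 at ε]
4. s(g(g(0, 0), p(g(g(0, 0), c))))  →  s(g(0, p(g(g(0, 0), c))))   [R2 at 1.1]
5. s(g(0, p(g(g(0, 0), c))))  →  s(p(g(g(0, 0), c)))   [R2 at 1]
6. s(p(g(g(0, 0), c)))  →  s(p(g(0, c)))   [R2 at 1.1.1]
7. s(p(g(0, c)))  →  s(p(c))   [R2 at 1.1]

Reduce t₂ = g(0, s(g(g(0, g(0, g(0, 0))), g(0, p(g(g(0, 0), c)))))):
1. g(0, s(g(g(0, g(0, g(0, 0))), g(0, p(g(g(0, 0), c))))))  →  s(g(g(0, g(0, g(0, 0))), g(0, p(g(g(0, 0), c)))))   [R2 at ε]
2. s(g(g(0, g(0, g(0, 0))), g(0, p(g(g(0, 0), c)))))  →  s(g(g(0, g(0, 0)), g(0, p(g(g(0, 0), c)))))   [R2 at 1.1]
3. s(g(g(0, g(0, 0)), g(0, p(g(g(0, 0), c)))))  →  s(g(g(0, 0), g(0, p(g(g(0, 0), c)))))   [R2 at 1.1]
4. s(g(g(0, 0), g(0, p(g(g(0, 0), c)))))  →  s(g(0, g(0, p(g(g(0, 0), c)))))   [R2 at 1.1]
5. s(g(0, g(0, p(g(g(0, 0), c)))))  →  s(g(0, p(g(g(0, 0), c))))   [R2 at 1]
6. s(g(0, p(g(g(0, 0), c))))  →  s(p(g(g(0, 0), c)))   [R2 at 1]
7. s(p(g(g(0, 0), c)))  →  s(p(g(0, c)))   [R2 at 1.1.1]
8. s(p(g(0, c)))  →  s(p(c))   [R2 at 1.1]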